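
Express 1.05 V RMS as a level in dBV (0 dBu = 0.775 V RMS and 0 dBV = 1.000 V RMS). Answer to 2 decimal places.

dBV = 20·log₁₀(V / 1.000 V).
20·log₁₀(1.05/1.000) = +0.42 dBV.

+0.42 dBV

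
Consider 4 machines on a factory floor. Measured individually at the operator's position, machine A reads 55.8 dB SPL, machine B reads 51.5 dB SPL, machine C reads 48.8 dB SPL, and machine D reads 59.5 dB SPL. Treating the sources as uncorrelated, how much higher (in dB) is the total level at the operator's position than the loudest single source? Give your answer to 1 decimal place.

2.2 dB

Uncorrelated sources add in intensity (power), not in dB.
L_total = 10·log₁₀(10^(55.8/10) + 10^(51.5/10) + 10^(48.8/10) + 10^(59.5/10)) = 61.73 dB SPL.
Excess over the loudest (59.5 dB): 61.73 − 59.5 = 2.2 dB.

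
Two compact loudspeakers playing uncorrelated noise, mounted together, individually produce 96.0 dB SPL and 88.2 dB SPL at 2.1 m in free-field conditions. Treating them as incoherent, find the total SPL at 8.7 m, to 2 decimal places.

Combined at 2.1 m: 10·log₁₀(10^(96.0/10)+10^(88.2/10)) = 96.667 dB SPL.
Then apply −20·log₁₀(8.7/2.1) = -12.346 dB → 84.32 dB SPL.

84.32 dB SPL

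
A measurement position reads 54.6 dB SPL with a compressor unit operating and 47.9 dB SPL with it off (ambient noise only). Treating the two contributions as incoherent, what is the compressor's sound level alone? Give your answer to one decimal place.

53.6 dB SPL

Remove the background by subtracting linear intensities:
L_src = 10·log₁₀(10^(54.6/10) − 10^(47.9/10)) = 10·log₁₀(226700) = 53.6 dB SPL.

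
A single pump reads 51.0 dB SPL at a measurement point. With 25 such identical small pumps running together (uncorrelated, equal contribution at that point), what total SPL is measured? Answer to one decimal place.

25 equal incoherent sources raise the level by 10·log₁₀(25) = 13.98 dB.
L_total = 51.0 + 13.98 = 65.0 dB SPL.

65.0 dB SPL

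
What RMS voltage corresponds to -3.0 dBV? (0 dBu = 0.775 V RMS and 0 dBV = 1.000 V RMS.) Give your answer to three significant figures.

V = 1.000 V × 10^(-3.0/20).
= 1.000 × 0.7079 = 0.708 V.

0.708 V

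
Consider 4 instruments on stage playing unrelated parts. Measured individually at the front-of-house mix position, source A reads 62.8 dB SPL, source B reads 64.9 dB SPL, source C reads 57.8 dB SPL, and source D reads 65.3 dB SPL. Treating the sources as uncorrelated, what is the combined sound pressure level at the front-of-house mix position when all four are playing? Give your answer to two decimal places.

69.54 dB SPL

Incoherent sources sum as intensities:
L_total = 10·log₁₀(10^(62.8/10) + 10^(64.9/10) + 10^(57.8/10) + 10^(65.3/10)) = 10·log₁₀(8987000) = 69.54 dB SPL.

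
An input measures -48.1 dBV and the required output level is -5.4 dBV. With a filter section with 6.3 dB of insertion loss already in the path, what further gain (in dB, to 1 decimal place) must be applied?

49.0 dB

The required make-up gain is the shortfall in the dB sum.
G = -5.4 − (-48.1) + 6.3 = 49.0 dB.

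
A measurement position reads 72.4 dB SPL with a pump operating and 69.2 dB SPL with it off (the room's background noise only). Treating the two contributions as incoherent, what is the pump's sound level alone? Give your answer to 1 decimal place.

Subtract intensities: L_src = 10·log₁₀(10^(L_total/10) − 10^(L_bg/10)).
L_src = 10·log₁₀(10^(72.4/10) − 10^(69.2/10)) = 10·log₁₀(9060000) = 69.6 dB SPL.

69.6 dB SPL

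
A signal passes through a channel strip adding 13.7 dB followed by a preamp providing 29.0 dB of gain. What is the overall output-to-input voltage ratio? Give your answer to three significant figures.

Net gain = 13.7 + 29.0 = 42.7 dB.
Voltage ratio = 10^(42.7/20) = 136.

136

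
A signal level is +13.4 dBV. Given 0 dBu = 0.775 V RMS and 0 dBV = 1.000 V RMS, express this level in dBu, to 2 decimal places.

The offset between the scales is 20·log₁₀(0.775/1.000) = −2.214 dB.
So dBu = +13.4 + 2.214 = +15.61 dBu.

+15.61 dBu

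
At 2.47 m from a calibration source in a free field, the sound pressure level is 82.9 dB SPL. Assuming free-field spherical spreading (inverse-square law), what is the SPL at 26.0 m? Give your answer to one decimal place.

Free-field point source: level drops by 20·log₁₀ of the distance ratio.
ΔL = −20·log₁₀(26.0/2.47) = -20.45 dB, so L₂ = 82.9 + (-20.45) = 62.5 dB SPL.

62.5 dB SPL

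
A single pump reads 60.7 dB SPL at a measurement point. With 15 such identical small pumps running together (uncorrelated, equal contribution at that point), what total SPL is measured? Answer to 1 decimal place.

72.5 dB SPL

15 equal incoherent sources raise the level by 10·log₁₀(15) = 11.76 dB.
L_total = 60.7 + 11.76 = 72.5 dB SPL.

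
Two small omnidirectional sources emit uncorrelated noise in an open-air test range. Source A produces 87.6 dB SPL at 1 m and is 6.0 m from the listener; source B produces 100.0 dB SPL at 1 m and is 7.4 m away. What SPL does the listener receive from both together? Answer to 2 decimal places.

At the listener: L_A = 87.6 − 20·log₁₀(6.0) = 72.037 dB; L_B = 100.0 − 20·log₁₀(7.4) = 82.615 dB.
Combined: 10·log₁₀(10^(72.037/10)+10^(82.615/10)) = 82.98 dB SPL.

82.98 dB SPL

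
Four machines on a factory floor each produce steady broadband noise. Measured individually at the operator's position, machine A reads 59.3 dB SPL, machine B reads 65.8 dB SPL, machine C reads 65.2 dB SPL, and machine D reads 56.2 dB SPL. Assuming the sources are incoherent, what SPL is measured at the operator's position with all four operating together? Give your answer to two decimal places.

Incoherent sources sum as intensities:
L_total = 10·log₁₀(10^(59.3/10) + 10^(65.8/10) + 10^(65.2/10) + 10^(56.2/10)) = 10·log₁₀(8381000) = 69.23 dB SPL.

69.23 dB SPL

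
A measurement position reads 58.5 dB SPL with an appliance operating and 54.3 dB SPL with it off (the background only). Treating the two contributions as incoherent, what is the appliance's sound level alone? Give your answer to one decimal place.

56.4 dB SPL

Subtract intensities: L_src = 10·log₁₀(10^(L_total/10) − 10^(L_bg/10)).
L_src = 10·log₁₀(10^(58.5/10) − 10^(54.3/10)) = 10·log₁₀(438800) = 56.4 dB SPL.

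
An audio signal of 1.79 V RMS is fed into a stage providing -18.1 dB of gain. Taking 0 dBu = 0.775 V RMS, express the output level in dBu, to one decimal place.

Input level: 20·log₁₀(1.79/0.775) = 7.27 dBu.
Output: 7.27 − 18.1 = -10.8 dBu.

-10.8 dBu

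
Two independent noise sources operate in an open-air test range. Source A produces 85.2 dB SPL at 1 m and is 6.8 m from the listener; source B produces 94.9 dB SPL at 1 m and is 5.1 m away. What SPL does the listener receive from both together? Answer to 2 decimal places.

At the listener: L_A = 85.2 − 20·log₁₀(6.8) = 68.550 dB; L_B = 94.9 − 20·log₁₀(5.1) = 80.749 dB.
Combined: 10·log₁₀(10^(68.550/10)+10^(80.749/10)) = 81.00 dB SPL.

81.00 dB SPL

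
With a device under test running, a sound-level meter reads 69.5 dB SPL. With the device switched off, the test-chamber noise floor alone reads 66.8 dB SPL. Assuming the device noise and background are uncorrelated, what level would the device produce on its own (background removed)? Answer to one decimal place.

66.2 dB SPL

Remove the background by subtracting linear intensities:
L_src = 10·log₁₀(10^(69.5/10) − 10^(66.8/10)) = 10·log₁₀(4126000) = 66.2 dB SPL.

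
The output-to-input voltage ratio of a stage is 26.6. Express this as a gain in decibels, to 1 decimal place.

Voltage is an amplitude quantity, so gain = 20·log₁₀(V_out/V_in).
20·log₁₀(26.6) = 28.5 dB.

28.5 dB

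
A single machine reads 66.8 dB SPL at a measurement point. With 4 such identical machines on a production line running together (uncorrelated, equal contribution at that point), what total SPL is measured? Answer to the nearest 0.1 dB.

4 equal incoherent sources raise the level by 10·log₁₀(4) = 6.02 dB.
L_total = 66.8 + 6.02 = 72.8 dB SPL.

72.8 dB SPL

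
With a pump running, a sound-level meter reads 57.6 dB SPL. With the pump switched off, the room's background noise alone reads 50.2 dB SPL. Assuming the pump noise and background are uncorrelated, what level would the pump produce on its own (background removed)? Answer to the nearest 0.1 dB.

Remove the background by subtracting linear intensities:
L_src = 10·log₁₀(10^(57.6/10) − 10^(50.2/10)) = 10·log₁₀(470700) = 56.7 dB SPL.

56.7 dB SPL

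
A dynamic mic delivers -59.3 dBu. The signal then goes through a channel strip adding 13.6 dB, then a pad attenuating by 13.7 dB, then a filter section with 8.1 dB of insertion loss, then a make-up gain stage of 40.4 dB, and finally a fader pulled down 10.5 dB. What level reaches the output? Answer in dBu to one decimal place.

-37.6 dBu

Cascaded gains and losses add directly in dB.
-59.3 + 13.6 − 13.7 − 8.1 + 40.4 − 10.5 = -37.6 dBu.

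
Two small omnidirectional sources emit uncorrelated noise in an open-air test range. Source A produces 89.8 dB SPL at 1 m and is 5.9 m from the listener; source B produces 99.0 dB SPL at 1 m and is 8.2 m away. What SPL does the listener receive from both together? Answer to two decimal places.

81.63 dB SPL

At the listener: L_A = 89.8 − 20·log₁₀(5.9) = 74.383 dB; L_B = 99.0 − 20·log₁₀(8.2) = 80.724 dB.
Combined: 10·log₁₀(10^(74.383/10)+10^(80.724/10)) = 81.63 dB SPL.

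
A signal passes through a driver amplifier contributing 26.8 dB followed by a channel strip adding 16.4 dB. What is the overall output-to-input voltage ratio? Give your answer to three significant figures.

145

Net gain = 26.8 + 16.4 = 43.2 dB.
Voltage ratio = 10^(43.2/20) = 145.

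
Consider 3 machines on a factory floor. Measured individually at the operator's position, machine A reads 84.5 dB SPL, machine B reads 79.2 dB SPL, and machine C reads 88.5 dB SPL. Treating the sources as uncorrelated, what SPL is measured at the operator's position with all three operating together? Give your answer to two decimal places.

Uncorrelated sources add in intensity (power), not in dB.
L_total = 10·log₁₀(10^(84.5/10) + 10^(79.2/10) + 10^(88.5/10)) = 10·log₁₀(1073000000) = 90.31 dB SPL.

90.31 dB SPL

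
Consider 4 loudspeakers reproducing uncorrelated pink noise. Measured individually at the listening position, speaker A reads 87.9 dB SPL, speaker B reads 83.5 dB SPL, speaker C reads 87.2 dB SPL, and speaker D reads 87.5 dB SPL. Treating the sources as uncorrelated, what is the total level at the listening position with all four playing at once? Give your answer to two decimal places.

Uncorrelated sources add in intensity (power), not in dB.
L_total = 10·log₁₀(10^(87.9/10) + 10^(83.5/10) + 10^(87.2/10) + 10^(87.5/10)) = 10·log₁₀(1928000000) = 92.85 dB SPL.

92.85 dB SPL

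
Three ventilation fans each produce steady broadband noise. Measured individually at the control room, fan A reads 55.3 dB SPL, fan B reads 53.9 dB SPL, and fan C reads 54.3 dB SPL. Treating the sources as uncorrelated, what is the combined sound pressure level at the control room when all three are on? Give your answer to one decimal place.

59.3 dB SPL

Incoherent sources sum as intensities:
L_total = 10·log₁₀(10^(55.3/10) + 10^(53.9/10) + 10^(54.3/10)) = 10·log₁₀(853500) = 59.3 dB SPL.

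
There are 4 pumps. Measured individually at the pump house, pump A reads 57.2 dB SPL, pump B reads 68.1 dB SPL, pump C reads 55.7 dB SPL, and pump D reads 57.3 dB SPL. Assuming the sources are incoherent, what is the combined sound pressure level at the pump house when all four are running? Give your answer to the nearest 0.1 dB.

69.0 dB SPL

Add the sources as powers (linear), then convert back to dB:
L_total = 10·log₁₀(10^(57.2/10) + 10^(68.1/10) + 10^(55.7/10) + 10^(57.3/10)) = 10·log₁₀(7890000) = 69.0 dB SPL.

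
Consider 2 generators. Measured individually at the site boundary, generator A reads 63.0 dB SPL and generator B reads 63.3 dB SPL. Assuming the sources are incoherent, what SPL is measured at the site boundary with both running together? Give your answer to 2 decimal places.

Incoherent sources sum as intensities:
L_total = 10·log₁₀(10^(63.0/10) + 10^(63.3/10)) = 10·log₁₀(4133000) = 66.16 dB SPL.

66.16 dB SPL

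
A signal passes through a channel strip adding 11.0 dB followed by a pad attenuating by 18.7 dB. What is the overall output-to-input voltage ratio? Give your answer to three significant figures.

0.412

Net gain = 11.0 + (−18.7) = -7.7 dB.
Voltage ratio = 10^(-7.7/20) = 0.412.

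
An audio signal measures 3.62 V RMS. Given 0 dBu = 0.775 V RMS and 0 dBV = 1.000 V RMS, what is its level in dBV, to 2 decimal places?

+11.17 dBV

dBV = 20·log₁₀(V / 1.000 V).
20·log₁₀(3.62/1.000) = +11.17 dBV.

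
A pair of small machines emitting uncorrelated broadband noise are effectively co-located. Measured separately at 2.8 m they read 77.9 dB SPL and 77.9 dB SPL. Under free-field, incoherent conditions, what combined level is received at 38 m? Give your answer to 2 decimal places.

58.26 dB SPL

Combined at 2.8 m: 10·log₁₀(10^(77.9/10)+10^(77.9/10)) = 80.910 dB SPL.
Then apply −20·log₁₀(38/2.8) = -22.653 dB → 58.26 dB SPL.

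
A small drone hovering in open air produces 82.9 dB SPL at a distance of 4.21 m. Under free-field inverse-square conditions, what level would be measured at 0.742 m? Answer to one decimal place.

98.0 dB SPL

For a point source in a free field, ΔL = −20·log₁₀(d₂/d₁).
ΔL = −20·log₁₀(0.742/4.21) = 15.08 dB, so L₂ = 82.9 + (15.08) = 98.0 dB SPL.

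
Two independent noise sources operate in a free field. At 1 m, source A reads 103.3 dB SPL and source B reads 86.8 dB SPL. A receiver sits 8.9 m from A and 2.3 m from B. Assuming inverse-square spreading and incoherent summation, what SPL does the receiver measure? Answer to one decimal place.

85.6 dB SPL

At the listener: L_A = 103.3 − 20·log₁₀(8.9) = 84.31 dB; L_B = 86.8 − 20·log₁₀(2.3) = 79.57 dB.
Combined: 10·log₁₀(10^(84.31/10)+10^(79.57/10)) = 85.6 dB SPL.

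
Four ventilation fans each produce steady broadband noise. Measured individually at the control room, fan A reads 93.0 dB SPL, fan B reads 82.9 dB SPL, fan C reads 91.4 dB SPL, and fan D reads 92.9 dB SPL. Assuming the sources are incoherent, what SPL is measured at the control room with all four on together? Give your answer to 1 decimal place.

Uncorrelated sources add in intensity (power), not in dB.
L_total = 10·log₁₀(10^(93.0/10) + 10^(82.9/10) + 10^(91.4/10) + 10^(92.9/10)) = 10·log₁₀(5520000000) = 97.4 dB SPL.

97.4 dB SPL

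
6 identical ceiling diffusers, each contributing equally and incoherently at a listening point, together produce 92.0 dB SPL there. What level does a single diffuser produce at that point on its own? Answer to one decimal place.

84.2 dB SPL

6 equal incoherent sources add 10·log₁₀(6) = 7.78 dB over one source.
L_one = 92.0 − 7.78 = 84.2 dB SPL.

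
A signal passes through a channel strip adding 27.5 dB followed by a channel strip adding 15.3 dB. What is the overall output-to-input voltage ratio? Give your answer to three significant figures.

138

Net gain = 27.5 + 15.3 = 42.8 dB.
Voltage ratio = 10^(42.8/20) = 138.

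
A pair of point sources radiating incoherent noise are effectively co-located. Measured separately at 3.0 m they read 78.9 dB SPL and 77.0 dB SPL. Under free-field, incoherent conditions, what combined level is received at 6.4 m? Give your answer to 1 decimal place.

Combined at 3.0 m: 10·log₁₀(10^(78.9/10)+10^(77.0/10)) = 81.06 dB SPL.
Then apply −20·log₁₀(6.4/3.0) = -6.58 dB → 74.5 dB SPL.

74.5 dB SPL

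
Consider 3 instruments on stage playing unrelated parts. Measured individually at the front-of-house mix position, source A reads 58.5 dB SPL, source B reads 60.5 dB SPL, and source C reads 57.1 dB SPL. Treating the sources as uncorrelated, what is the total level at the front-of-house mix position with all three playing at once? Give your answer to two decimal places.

Incoherent sources sum as intensities:
L_total = 10·log₁₀(10^(58.5/10) + 10^(60.5/10) + 10^(57.1/10)) = 10·log₁₀(2343000) = 63.70 dB SPL.

63.70 dB SPL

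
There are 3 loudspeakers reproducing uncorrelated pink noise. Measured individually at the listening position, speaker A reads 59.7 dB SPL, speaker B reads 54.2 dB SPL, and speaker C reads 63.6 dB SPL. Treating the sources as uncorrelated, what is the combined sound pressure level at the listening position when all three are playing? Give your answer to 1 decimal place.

Add the sources as powers (linear), then convert back to dB:
L_total = 10·log₁₀(10^(59.7/10) + 10^(54.2/10) + 10^(63.6/10)) = 10·log₁₀(3487000) = 65.4 dB SPL.

65.4 dB SPL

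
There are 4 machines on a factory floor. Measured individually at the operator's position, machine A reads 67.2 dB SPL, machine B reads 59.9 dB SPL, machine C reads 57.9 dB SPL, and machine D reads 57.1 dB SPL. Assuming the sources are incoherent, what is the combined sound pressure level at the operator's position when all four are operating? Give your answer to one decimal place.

Add the sources as powers (linear), then convert back to dB:
L_total = 10·log₁₀(10^(67.2/10) + 10^(59.9/10) + 10^(57.9/10) + 10^(57.1/10)) = 10·log₁₀(7355000) = 68.7 dB SPL.

68.7 dB SPL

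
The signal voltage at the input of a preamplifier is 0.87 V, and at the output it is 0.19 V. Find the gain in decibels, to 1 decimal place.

For a voltage ratio, dB = 20·log₁₀(V₂/V₁).
20·log₁₀(0.19/0.87) = 20·log₁₀(0.2184) = -13.2 dB.

-13.2 dB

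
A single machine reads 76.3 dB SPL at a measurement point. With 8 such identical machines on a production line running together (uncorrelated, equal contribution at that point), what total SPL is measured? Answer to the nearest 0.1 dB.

85.3 dB SPL

8 equal incoherent sources raise the level by 10·log₁₀(8) = 9.03 dB.
L_total = 76.3 + 9.03 = 85.3 dB SPL.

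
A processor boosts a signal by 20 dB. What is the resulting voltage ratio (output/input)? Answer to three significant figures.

10.0

Voltage ratio = 10^(dB/20).
10^(20/20) = 10^(1.000) = 10.0.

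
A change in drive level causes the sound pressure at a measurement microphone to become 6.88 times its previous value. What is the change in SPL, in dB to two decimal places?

Sound pressure is an amplitude quantity: ΔL = 20·log₁₀(p₂/p₁).
20·log₁₀(6.88) = 16.75 dB.

16.75 dB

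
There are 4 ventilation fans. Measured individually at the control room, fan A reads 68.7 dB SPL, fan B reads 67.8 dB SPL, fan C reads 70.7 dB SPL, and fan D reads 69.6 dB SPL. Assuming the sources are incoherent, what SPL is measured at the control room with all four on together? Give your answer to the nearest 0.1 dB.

Uncorrelated sources add in intensity (power), not in dB.
L_total = 10·log₁₀(10^(68.7/10) + 10^(67.8/10) + 10^(70.7/10) + 10^(69.6/10)) = 10·log₁₀(34310000) = 75.4 dB SPL.

75.4 dB SPL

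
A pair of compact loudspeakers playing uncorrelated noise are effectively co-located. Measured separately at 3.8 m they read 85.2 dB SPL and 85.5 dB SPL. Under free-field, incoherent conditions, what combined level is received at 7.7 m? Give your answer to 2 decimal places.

82.23 dB SPL

Combined at 3.8 m: 10·log₁₀(10^(85.2/10)+10^(85.5/10)) = 88.363 dB SPL.
Then apply −20·log₁₀(7.7/3.8) = -6.134 dB → 82.23 dB SPL.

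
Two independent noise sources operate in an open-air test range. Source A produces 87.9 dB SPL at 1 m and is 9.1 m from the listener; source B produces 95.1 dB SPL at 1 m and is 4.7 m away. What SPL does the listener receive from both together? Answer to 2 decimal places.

81.87 dB SPL

At the listener: L_A = 87.9 − 20·log₁₀(9.1) = 68.719 dB; L_B = 95.1 − 20·log₁₀(4.7) = 81.658 dB.
Combined: 10·log₁₀(10^(68.719/10)+10^(81.658/10)) = 81.87 dB SPL.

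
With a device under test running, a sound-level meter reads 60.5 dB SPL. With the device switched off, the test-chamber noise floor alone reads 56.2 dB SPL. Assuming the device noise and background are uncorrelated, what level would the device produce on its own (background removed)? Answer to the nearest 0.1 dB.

58.5 dB SPL

Subtract intensities: L_src = 10·log₁₀(10^(L_total/10) − 10^(L_bg/10)).
L_src = 10·log₁₀(10^(60.5/10) − 10^(56.2/10)) = 10·log₁₀(705100) = 58.5 dB SPL.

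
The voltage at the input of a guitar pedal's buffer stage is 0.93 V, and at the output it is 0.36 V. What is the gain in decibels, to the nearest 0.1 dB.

For a voltage ratio, dB = 20·log₁₀(V₂/V₁).
20·log₁₀(0.36/0.93) = 20·log₁₀(0.3871) = -8.2 dB.

-8.2 dB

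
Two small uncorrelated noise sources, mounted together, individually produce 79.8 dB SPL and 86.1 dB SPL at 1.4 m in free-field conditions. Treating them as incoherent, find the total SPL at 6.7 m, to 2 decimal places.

73.42 dB SPL

Combined at 1.4 m: 10·log₁₀(10^(79.8/10)+10^(86.1/10)) = 87.015 dB SPL.
Then apply −20·log₁₀(6.7/1.4) = -13.599 dB → 73.42 dB SPL.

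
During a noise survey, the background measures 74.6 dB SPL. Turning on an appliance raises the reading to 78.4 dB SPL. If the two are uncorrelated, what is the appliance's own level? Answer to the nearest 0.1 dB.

Background correction is a power subtraction:
L_src = 10·log₁₀(10^(78.4/10) − 10^(74.6/10)) = 10·log₁₀(40340000) = 76.1 dB SPL.

76.1 dB SPL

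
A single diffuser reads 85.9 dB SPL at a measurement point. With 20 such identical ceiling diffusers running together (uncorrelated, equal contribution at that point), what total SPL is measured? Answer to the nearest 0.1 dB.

20 equal incoherent sources raise the level by 10·log₁₀(20) = 13.01 dB.
L_total = 85.9 + 13.01 = 98.9 dB SPL.

98.9 dB SPL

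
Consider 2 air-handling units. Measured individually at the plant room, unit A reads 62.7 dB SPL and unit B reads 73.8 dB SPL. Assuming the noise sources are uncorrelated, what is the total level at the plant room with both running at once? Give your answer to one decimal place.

74.1 dB SPL

Uncorrelated sources add in intensity (power), not in dB.
L_total = 10·log₁₀(10^(62.7/10) + 10^(73.8/10)) = 10·log₁₀(25850000) = 74.1 dB SPL.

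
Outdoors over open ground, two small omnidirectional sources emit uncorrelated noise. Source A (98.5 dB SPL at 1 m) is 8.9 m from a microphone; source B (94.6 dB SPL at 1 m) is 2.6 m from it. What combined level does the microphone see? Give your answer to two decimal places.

87.13 dB SPL

At the listener: L_A = 98.5 − 20·log₁₀(8.9) = 79.512 dB; L_B = 94.6 − 20·log₁₀(2.6) = 86.301 dB.
Combined: 10·log₁₀(10^(79.512/10)+10^(86.301/10)) = 87.13 dB SPL.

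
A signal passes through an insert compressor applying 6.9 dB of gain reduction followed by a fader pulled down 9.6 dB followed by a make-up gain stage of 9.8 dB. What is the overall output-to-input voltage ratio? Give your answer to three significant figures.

Net gain = (−6.9) + (−9.6) + 9.8 = -6.7 dB.
Voltage ratio = 10^(-6.7/20) = 0.462.

0.462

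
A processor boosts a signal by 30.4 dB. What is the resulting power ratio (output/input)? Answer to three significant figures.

Power ratio = 10^(dB/10).
10^(30.4/10) = 10^(3.040) = 1100.

1100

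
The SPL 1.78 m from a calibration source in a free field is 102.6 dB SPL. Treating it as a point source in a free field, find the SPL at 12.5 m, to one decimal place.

85.7 dB SPL

Inverse-square spreading gives ΔL = −20·log₁₀(d₂/d₁).
ΔL = −20·log₁₀(12.5/1.78) = -16.93 dB, so L₂ = 102.6 + (-16.93) = 85.7 dB SPL.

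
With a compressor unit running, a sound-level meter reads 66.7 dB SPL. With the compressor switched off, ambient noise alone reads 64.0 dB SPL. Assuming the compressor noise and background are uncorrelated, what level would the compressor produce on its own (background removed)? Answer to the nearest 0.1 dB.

Background correction is a power subtraction:
L_src = 10·log₁₀(10^(66.7/10) − 10^(64.0/10)) = 10·log₁₀(2165000) = 63.4 dB SPL.

63.4 dB SPL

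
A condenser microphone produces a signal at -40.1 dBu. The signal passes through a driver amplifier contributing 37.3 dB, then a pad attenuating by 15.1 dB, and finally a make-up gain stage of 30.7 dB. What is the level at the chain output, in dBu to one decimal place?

Cascaded gains and losses add directly in dB.
-40.1 + 37.3 − 15.1 + 30.7 = +12.8 dBu.

+12.8 dBu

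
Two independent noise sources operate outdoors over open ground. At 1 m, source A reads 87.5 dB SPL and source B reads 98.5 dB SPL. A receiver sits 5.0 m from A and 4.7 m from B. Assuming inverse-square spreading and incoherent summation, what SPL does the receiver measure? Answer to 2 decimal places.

85.35 dB SPL

At the listener: L_A = 87.5 − 20·log₁₀(5.0) = 73.521 dB; L_B = 98.5 − 20·log₁₀(4.7) = 85.058 dB.
Combined: 10·log₁₀(10^(73.521/10)+10^(85.058/10)) = 85.35 dB SPL.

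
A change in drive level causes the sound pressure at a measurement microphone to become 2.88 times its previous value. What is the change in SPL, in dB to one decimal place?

9.2 dB

SPL change from a pressure ratio uses the 20·log₁₀ form:
20·log₁₀(2.88) = 9.2 dB.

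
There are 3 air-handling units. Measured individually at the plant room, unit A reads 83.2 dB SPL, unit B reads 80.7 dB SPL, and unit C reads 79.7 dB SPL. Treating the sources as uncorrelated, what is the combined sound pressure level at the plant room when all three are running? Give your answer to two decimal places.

86.23 dB SPL

Incoherent sources sum as intensities:
L_total = 10·log₁₀(10^(83.2/10) + 10^(80.7/10) + 10^(79.7/10)) = 10·log₁₀(419700000) = 86.23 dB SPL.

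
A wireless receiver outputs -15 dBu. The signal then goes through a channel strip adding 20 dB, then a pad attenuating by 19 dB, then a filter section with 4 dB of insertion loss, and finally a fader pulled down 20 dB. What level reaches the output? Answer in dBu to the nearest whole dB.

-38 dBu

Gain stages sum in dB:
-15 + 20 − 19 − 4 − 20 = -38 dBu.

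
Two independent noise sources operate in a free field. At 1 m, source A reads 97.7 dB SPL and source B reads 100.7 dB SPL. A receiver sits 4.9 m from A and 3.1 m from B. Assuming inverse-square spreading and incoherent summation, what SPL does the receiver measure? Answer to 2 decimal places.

At the listener: L_A = 97.7 − 20·log₁₀(4.9) = 83.896 dB; L_B = 100.7 − 20·log₁₀(3.1) = 90.873 dB.
Combined: 10·log₁₀(10^(83.896/10)+10^(90.873/10)) = 91.67 dB SPL.

91.67 dB SPL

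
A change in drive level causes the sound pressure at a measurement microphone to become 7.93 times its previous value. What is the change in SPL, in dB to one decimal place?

SPL change from a pressure ratio uses the 20·log₁₀ form:
20·log₁₀(7.93) = 18.0 dB.

18.0 dB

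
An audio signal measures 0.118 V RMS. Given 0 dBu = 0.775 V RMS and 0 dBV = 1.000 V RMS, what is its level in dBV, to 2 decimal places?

-18.56 dBV

dBV = 20·log₁₀(V / 1.000 V).
20·log₁₀(0.118/1.000) = -18.56 dBV.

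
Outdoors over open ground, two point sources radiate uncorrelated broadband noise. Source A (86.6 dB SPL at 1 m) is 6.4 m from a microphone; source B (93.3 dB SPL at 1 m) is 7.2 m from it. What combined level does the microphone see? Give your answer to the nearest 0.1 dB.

At the listener: L_A = 86.6 − 20·log₁₀(6.4) = 70.48 dB; L_B = 93.3 − 20·log₁₀(7.2) = 76.15 dB.
Combined: 10·log₁₀(10^(70.48/10)+10^(76.15/10)) = 77.2 dB SPL.

77.2 dB SPL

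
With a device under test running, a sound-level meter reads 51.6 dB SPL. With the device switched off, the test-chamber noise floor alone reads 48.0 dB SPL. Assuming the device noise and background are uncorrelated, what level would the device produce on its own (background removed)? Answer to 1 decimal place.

49.1 dB SPL

Subtract intensities: L_src = 10·log₁₀(10^(L_total/10) − 10^(L_bg/10)).
L_src = 10·log₁₀(10^(51.6/10) − 10^(48.0/10)) = 10·log₁₀(81450) = 49.1 dB SPL.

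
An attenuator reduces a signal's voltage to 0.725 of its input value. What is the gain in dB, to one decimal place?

For a voltage ratio, dB = 20·log₁₀(V₂/V₁).
20·log₁₀(0.725) = -2.8 dB.

-2.8 dB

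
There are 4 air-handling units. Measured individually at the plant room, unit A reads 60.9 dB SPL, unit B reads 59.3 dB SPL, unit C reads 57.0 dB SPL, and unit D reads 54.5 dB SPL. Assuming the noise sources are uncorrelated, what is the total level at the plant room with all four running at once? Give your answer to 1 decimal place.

64.6 dB SPL

Uncorrelated sources add in intensity (power), not in dB.
L_total = 10·log₁₀(10^(60.9/10) + 10^(59.3/10) + 10^(57.0/10) + 10^(54.5/10)) = 10·log₁₀(2864000) = 64.6 dB SPL.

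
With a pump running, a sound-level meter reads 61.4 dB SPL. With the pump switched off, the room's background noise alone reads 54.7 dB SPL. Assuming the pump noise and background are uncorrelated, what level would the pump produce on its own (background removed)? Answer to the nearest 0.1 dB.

Subtract intensities: L_src = 10·log₁₀(10^(L_total/10) − 10^(L_bg/10)).
L_src = 10·log₁₀(10^(61.4/10) − 10^(54.7/10)) = 10·log₁₀(1085000) = 60.4 dB SPL.

60.4 dB SPL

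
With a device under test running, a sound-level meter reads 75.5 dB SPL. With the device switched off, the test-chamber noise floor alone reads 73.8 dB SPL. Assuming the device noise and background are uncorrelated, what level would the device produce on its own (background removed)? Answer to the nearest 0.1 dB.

Background correction is a power subtraction:
L_src = 10·log₁₀(10^(75.5/10) − 10^(73.8/10)) = 10·log₁₀(11490000) = 70.6 dB SPL.

70.6 dB SPL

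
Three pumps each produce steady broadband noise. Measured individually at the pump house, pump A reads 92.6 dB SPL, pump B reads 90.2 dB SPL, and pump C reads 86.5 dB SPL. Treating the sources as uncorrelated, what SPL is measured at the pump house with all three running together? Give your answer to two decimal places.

95.20 dB SPL

Incoherent sources sum as intensities:
L_total = 10·log₁₀(10^(92.6/10) + 10^(90.2/10) + 10^(86.5/10)) = 10·log₁₀(3314000000) = 95.20 dB SPL.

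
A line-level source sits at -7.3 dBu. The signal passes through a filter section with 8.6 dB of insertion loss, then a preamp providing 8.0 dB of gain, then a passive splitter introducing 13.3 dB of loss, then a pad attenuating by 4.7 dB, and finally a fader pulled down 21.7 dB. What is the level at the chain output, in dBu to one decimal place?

Gain stages sum in dB:
-7.3 − 8.6 + 8.0 − 13.3 − 4.7 − 21.7 = -47.6 dBu.

-47.6 dBu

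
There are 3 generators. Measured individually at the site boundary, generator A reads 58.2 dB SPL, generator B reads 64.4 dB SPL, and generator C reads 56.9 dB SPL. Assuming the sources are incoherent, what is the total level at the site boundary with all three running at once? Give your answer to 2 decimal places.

65.92 dB SPL

Add the sources as powers (linear), then convert back to dB:
L_total = 10·log₁₀(10^(58.2/10) + 10^(64.4/10) + 10^(56.9/10)) = 10·log₁₀(3905000) = 65.92 dB SPL.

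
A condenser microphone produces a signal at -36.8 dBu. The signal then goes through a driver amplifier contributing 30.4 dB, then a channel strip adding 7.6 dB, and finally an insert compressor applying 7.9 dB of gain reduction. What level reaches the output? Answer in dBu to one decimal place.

-6.7 dBu

Gain stages sum in dB:
-36.8 + 30.4 + 7.6 − 7.9 = -6.7 dBu.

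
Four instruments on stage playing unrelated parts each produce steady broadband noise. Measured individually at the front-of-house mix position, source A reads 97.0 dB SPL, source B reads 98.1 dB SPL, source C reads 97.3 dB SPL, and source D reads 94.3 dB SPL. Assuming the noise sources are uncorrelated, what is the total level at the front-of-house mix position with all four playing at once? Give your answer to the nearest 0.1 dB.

Add the sources as powers (linear), then convert back to dB:
L_total = 10·log₁₀(10^(97.0/10) + 10^(98.1/10) + 10^(97.3/10) + 10^(94.3/10)) = 10·log₁₀(19530000000) = 102.9 dB SPL.

102.9 dB SPL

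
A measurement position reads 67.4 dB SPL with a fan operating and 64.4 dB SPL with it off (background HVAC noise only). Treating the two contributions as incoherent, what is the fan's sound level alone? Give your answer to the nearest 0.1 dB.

Remove the background by subtracting linear intensities:
L_src = 10·log₁₀(10^(67.4/10) − 10^(64.4/10)) = 10·log₁₀(2741000) = 64.4 dB SPL.

64.4 dB SPL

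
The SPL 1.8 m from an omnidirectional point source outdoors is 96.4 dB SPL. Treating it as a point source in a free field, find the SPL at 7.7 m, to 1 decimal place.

For a point source in a free field, ΔL = −20·log₁₀(d₂/d₁).
ΔL = −20·log₁₀(7.7/1.8) = -12.62 dB, so L₂ = 96.4 + (-12.62) = 83.8 dB SPL.

83.8 dB SPL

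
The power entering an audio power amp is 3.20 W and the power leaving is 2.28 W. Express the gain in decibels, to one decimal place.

-1.5 dB

Power ratio → dB uses the 10·log₁₀ form:
10·log₁₀(2.28/3.20) = 10·log₁₀(0.7125) = -1.5 dB.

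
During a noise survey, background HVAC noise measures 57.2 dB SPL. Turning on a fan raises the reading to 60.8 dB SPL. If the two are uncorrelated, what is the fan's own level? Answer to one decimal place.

Remove the background by subtracting linear intensities:
L_src = 10·log₁₀(10^(60.8/10) − 10^(57.2/10)) = 10·log₁₀(677500) = 58.3 dB SPL.

58.3 dB SPL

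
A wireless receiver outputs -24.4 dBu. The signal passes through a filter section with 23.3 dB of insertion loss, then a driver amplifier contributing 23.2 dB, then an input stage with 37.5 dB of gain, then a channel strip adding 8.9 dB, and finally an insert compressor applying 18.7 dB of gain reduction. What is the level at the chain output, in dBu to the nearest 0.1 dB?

+3.2 dBu

In dB, series stages simply add:
-24.4 − 23.3 + 23.2 + 37.5 + 8.9 − 18.7 = +3.2 dBu.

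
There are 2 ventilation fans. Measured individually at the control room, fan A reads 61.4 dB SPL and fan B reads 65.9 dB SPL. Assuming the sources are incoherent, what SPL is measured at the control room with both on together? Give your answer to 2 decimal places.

67.22 dB SPL

Incoherent sources sum as intensities:
L_total = 10·log₁₀(10^(61.4/10) + 10^(65.9/10)) = 10·log₁₀(5271000) = 67.22 dB SPL.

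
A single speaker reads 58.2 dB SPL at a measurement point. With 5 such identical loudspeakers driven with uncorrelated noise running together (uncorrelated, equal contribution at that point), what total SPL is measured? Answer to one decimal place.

5 equal incoherent sources raise the level by 10·log₁₀(5) = 6.99 dB.
L_total = 58.2 + 6.99 = 65.2 dB SPL.

65.2 dB SPL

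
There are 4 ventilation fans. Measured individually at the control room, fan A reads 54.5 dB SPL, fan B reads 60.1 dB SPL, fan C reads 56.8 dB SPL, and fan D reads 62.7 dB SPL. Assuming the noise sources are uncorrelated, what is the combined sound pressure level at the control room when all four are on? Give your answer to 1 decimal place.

Incoherent sources sum as intensities:
L_total = 10·log₁₀(10^(54.5/10) + 10^(60.1/10) + 10^(56.8/10) + 10^(62.7/10)) = 10·log₁₀(3646000) = 65.6 dB SPL.

65.6 dB SPL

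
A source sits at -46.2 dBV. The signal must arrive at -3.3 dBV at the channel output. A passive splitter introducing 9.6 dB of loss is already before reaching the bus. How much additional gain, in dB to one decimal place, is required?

52.5 dB

The required make-up gain is the shortfall in the dB sum.
G = -3.3 − (-46.2) + 9.6 = 52.5 dB.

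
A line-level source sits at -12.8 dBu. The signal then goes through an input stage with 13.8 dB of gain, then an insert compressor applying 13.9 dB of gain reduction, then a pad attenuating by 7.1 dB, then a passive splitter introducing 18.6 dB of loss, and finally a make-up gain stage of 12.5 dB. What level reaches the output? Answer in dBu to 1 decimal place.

-26.1 dBu

In dB, series stages simply add:
-12.8 + 13.8 − 13.9 − 7.1 − 18.6 + 12.5 = -26.1 dBu.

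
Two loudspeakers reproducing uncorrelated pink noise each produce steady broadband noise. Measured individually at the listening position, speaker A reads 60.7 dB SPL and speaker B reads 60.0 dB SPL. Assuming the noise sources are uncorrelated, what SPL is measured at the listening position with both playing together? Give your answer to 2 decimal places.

63.37 dB SPL

Incoherent sources sum as intensities:
L_total = 10·log₁₀(10^(60.7/10) + 10^(60.0/10)) = 10·log₁₀(2175000) = 63.37 dB SPL.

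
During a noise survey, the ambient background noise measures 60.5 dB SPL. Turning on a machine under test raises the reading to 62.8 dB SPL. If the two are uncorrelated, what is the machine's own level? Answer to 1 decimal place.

Remove the background by subtracting linear intensities:
L_src = 10·log₁₀(10^(62.8/10) − 10^(60.5/10)) = 10·log₁₀(783400) = 58.9 dB SPL.

58.9 dB SPL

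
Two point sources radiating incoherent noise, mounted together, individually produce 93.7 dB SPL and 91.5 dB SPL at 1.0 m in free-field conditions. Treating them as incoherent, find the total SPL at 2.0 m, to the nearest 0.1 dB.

Combined at 1.0 m: 10·log₁₀(10^(93.7/10)+10^(91.5/10)) = 95.75 dB SPL.
Then apply −20·log₁₀(2.0/1.0) = -6.02 dB → 89.7 dB SPL.

89.7 dB SPL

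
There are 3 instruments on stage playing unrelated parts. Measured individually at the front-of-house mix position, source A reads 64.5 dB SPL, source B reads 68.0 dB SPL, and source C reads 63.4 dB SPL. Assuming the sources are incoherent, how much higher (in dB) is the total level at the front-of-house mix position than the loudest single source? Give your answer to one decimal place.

2.5 dB

Uncorrelated sources add in intensity (power), not in dB.
L_total = 10·log₁₀(10^(64.5/10) + 10^(68.0/10) + 10^(63.4/10)) = 70.54 dB SPL.
Excess over the loudest (68.0 dB): 70.54 − 68.0 = 2.5 dB.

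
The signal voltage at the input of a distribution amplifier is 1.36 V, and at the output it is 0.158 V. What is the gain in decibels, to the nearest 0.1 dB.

For a voltage ratio, dB = 20·log₁₀(V₂/V₁).
20·log₁₀(0.158/1.36) = 20·log₁₀(0.1162) = -18.7 dB.

-18.7 dB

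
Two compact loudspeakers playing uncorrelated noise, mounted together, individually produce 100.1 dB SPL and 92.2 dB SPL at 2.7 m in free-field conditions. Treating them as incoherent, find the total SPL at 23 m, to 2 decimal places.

Combined at 2.7 m: 10·log₁₀(10^(100.1/10)+10^(92.2/10)) = 100.753 dB SPL.
Then apply −20·log₁₀(23/2.7) = -18.607 dB → 82.15 dB SPL.

82.15 dB SPL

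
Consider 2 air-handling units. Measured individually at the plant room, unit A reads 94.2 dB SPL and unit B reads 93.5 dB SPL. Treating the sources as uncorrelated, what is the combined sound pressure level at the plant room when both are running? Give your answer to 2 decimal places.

96.87 dB SPL

Incoherent sources sum as intensities:
L_total = 10·log₁₀(10^(94.2/10) + 10^(93.5/10)) = 10·log₁₀(4869000000) = 96.87 dB SPL.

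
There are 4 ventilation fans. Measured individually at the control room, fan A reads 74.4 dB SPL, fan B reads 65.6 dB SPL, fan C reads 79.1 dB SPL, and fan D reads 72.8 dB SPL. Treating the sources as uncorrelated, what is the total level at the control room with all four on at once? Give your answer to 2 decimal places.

Uncorrelated sources add in intensity (power), not in dB.
L_total = 10·log₁₀(10^(74.4/10) + 10^(65.6/10) + 10^(79.1/10) + 10^(72.8/10)) = 10·log₁₀(131500000) = 81.19 dB SPL.

81.19 dB SPL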